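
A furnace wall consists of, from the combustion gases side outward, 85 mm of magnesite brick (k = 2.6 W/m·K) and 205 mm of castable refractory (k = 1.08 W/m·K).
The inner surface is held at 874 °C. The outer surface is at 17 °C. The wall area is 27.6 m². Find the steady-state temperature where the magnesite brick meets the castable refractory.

T ≈ 748 °C

Thermal resistances in series:
R_magnesite brick = L/(kA) = 0.085/(2.6×27.6) = 0.001185 K/W
R_castable refractory = L/(kA) = 0.205/(1.08×27.6) = 0.006877 K/W
R_total = 0.008062 K/W;  Q = ΔT/R_total = 857/0.008062 = 106300 W
T_interface = T_inner − Q·ΣR(inner→interface) = 874 − 106000×0.001185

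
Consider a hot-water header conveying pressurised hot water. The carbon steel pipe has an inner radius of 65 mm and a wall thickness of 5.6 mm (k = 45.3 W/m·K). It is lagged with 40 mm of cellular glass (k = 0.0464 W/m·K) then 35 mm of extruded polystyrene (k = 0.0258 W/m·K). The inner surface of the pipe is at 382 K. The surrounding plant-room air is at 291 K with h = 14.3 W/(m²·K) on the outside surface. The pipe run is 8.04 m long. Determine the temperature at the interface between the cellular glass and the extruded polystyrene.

Per-layer cylindrical resistances, series-summed:
R_carbon steel pipe wall = ln(70.6/65)/(2π×45.3×8.04) = 3.611×10^-5 K/W
R_cellular glass = ln(110.6/70.6)/(2π×0.0464×8.04) = 0.1915 K/W
R_extruded polystyrene = ln(145.6/110.6)/(2π×0.0258×8.04) = 0.211 K/W
R_outer film = 1/(h_o·2πr_oL) = 1/(14.3×2π×0.1456×8.04) = 0.009508 K/W
R_total = 0.412 K/W
Q = ΔT/R_total = 91/0.412
Q = 221 W
T_interface = T_inner − Q·ΣR(inner→interface) = 382 − 221×0.1915

T ≈ 340 K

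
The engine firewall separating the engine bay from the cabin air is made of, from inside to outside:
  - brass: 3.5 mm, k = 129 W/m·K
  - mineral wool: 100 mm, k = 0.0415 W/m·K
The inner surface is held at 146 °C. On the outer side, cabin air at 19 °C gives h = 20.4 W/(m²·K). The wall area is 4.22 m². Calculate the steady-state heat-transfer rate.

Q ≈ 218 W

Using the resistance-network approach (series):
R_brass = L/(kA) = 0.0035/(129×4.22) = 6.429×10^-6 K/W
R_mineral wool = L/(kA) = 0.1/(0.0415×4.22) = 0.571 K/W
R_outer film = 1/(h_o·A) = 1/(20.4×4.22) = 0.01162 K/W
R_total = 0.5826 K/W
Q = ΔT / R_total = 127 / 0.5826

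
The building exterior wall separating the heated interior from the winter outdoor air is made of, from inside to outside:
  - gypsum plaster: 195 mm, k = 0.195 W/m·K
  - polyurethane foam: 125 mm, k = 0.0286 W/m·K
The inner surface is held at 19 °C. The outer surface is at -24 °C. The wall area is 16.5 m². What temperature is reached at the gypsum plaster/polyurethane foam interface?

T ≈ 11 °C

Series thermal resistances:
R_gypsum plaster = L/(kA) = 0.195/(0.195×16.5) = 0.06061 K/W
R_polyurethane foam = L/(kA) = 0.125/(0.0286×16.5) = 0.2649 K/W
R_total = 0.3255 K/W;  Q = ΔT/R_total = 43/0.3255 = 132.1 W
T_interface = T_inner − Q·ΣR(inner→interface) = 19 − 132×0.06061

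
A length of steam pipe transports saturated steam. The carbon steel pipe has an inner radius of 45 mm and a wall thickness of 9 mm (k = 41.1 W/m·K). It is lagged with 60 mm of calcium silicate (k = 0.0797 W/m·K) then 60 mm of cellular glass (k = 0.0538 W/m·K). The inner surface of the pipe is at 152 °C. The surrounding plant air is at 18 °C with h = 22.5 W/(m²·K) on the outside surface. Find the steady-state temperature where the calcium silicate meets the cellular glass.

For a radial system each layer contributes R = ln(r_out/r_in)/(2πkL); films add R = 1/(hA).
R_carbon steel pipe wall = ln(54/45)/(2π×41.1×1) = 7.06×10^-4 K/W
R_calcium silicate = ln(114/54)/(2π×0.0797×1) = 1.492 K/W
R_cellular glass = ln(174/114)/(2π×0.0538×1) = 1.251 K/W
R_outer film = 1/(h_o·2πr_oL) = 1/(22.5×2π×0.174×1) = 0.04065 K/W
R_total = 2.784 K/W
Q = ΔT/R_total = 134/2.784
Q = 48.1 W/m
T_interface = T_inner − Q·ΣR(inner→interface) = 152 − 48.1×1.493

T ≈ 80.2 °C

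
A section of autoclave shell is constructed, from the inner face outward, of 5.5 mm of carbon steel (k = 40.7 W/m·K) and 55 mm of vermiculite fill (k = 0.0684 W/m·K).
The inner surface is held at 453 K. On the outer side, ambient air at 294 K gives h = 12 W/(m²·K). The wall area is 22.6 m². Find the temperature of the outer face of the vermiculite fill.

T ≈ 309 K

Treating each layer as a thermal resistance in series:
R_carbon steel = L/(kA) = 0.0055/(40.7×22.6) = 5.979×10^-6 K/W
R_vermiculite fill = L/(kA) = 0.055/(0.0684×22.6) = 0.03558 K/W
R_outer film = 1/(h_o·A) = 1/(12×22.6) = 0.003687 K/W
R_total = 0.03927 K/W;  Q = ΔT/R_total = 159/0.03927 = 4049 W
T_interface = T_inner − Q·ΣR(inner→interface) = 453 − 4050×0.03559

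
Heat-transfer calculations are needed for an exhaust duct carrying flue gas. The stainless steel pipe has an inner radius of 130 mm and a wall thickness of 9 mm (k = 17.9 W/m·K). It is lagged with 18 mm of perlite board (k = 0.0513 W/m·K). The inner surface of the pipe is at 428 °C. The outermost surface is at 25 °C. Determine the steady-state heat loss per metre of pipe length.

q′ ≈ 1070 W/m

For a radial system each layer contributes R = ln(r_out/r_in)/(2πkL); films add R = 1/(hA).
R_stainless steel pipe wall = ln(139/130)/(2π×17.9×1) = 5.952×10^-4 K/W
R_perlite board = ln(157/139)/(2π×0.0513×1) = 0.3778 K/W
R_total = 0.3784 K/W
Q = ΔT/R_total = 403/0.3784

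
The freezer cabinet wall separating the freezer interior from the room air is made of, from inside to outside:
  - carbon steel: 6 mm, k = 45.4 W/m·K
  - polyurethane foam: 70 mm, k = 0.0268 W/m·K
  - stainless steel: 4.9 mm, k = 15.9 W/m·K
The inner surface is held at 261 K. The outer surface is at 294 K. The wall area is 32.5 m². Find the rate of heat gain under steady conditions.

Using the resistance-network approach (series):
R_carbon steel = L/(kA) = 0.006/(45.4×32.5) = 4.066×10^-6 K/W
R_polyurethane foam = L/(kA) = 0.07/(0.0268×32.5) = 0.08037 K/W
R_stainless steel = L/(kA) = 0.0049/(15.9×32.5) = 9.482×10^-6 K/W
R_total = 0.08038 K/W
Q = ΔT / R_total = 33 / 0.08038

Q ≈ 411 W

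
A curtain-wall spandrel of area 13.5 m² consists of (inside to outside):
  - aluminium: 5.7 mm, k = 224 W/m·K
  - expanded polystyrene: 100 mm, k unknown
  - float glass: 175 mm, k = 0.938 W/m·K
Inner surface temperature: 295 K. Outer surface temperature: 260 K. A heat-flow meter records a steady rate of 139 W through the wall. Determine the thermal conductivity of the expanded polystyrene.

k ≈ 0.0311 W/(m·K)

Treating each layer as a thermal resistance in series:
R_aluminium = L/(kA) = 0.0057/(224×13.5) = 1.885×10^-6 K/W
R_float glass = L/(kA) = 0.175/(0.938×13.5) = 0.01382 K/W
Sum of known resistances R_other = 0.01382 K/W
Total R = ΔT/Q = 35/139 = 0.2518 K/W
R_expanded polystyrene = R_total − R_other = 0.238 K/W
k = L/(R·A) = 0.1/(0.238×13.5)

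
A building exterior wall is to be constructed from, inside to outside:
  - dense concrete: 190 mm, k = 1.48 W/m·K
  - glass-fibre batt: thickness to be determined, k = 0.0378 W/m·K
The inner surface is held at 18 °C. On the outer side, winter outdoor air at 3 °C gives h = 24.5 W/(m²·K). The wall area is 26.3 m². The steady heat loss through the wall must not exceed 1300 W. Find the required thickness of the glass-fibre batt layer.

Treating each layer as a thermal resistance in series:
R_dense concrete = L/(kA) = 0.19/(1.48×26.3) = 0.004881 K/W
R_outer film = 1/(h_o·A) = 1/(24.5×26.3) = 0.001552 K/W
Sum of the known resistances R_other = 0.006433 K/W
Required total resistance R_tot = ΔT/Q_allow = 15/1300 = 0.01154 K/W
R_glass-fibre batt = R_tot − R_other = 0.005105 K/W
L = R·k·A = 0.005105×0.0378×26.3

L ≈ 5.08 mm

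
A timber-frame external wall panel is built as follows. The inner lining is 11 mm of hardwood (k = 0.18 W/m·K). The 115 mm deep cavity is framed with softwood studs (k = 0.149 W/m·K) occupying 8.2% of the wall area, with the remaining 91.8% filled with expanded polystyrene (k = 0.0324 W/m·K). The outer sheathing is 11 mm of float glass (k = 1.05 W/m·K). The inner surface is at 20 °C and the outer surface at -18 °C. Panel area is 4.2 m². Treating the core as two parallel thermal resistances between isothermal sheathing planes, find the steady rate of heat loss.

Q ≈ 56.8 W

Sheathing layers in series; stud and cavity paths in parallel between them.
R_inner = 0.011/(0.18×4.2) = 0.01455 K/W
R_stud  = 0.115/(0.149×0.082×4.2) = 2.241 K/W
R_cav   = 0.115/(0.0324×0.918×4.2) = 0.9206 K/W
1/R_core = 1/R_stud + 1/R_cav → R_core = 0.6525 K/W
R_outer = 0.011/(1.05×4.2) = 0.002494 K/W
R_total = 0.6696 K/W
Q = ΔT/R_total = 38/0.6696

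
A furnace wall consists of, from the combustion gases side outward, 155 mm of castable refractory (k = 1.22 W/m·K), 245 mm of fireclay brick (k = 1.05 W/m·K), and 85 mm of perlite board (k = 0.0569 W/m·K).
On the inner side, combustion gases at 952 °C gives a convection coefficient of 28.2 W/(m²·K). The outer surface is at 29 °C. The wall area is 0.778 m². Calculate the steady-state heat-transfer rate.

Thermal resistances in series:
R_inner film = 1/(h_i·A) = 1/(28.2×0.778) = 0.04558 K/W
R_castable refractory = L/(kA) = 0.155/(1.22×0.778) = 0.1633 K/W
R_fireclay brick = L/(kA) = 0.245/(1.05×0.778) = 0.2999 K/W
R_perlite board = L/(kA) = 0.085/(0.0569×0.778) = 1.92 K/W
R_total = 2.429 K/W
Q = ΔT / R_total = 923 / 2.429

Q ≈ 380 W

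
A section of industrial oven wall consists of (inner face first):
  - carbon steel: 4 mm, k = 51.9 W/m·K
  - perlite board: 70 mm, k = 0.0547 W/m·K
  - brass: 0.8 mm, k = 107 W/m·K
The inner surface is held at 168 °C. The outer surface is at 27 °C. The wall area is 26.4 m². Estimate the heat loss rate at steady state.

Q ≈ 2910 W

Treating each layer as a thermal resistance in series:
R_carbon steel = L/(kA) = 0.004/(51.9×26.4) = 2.919×10^-6 K/W
R_perlite board = L/(kA) = 0.07/(0.0547×26.4) = 0.04847 K/W
R_brass = L/(kA) = 0.0008/(107×26.4) = 2.832×10^-7 K/W
R_total = 0.04848 K/W
Q = ΔT / R_total = 141 / 0.04848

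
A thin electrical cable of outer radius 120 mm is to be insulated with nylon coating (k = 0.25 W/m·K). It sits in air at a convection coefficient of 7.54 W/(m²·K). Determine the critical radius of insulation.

r_cr ≈ 33.2 mm

For a cylinder r_cr = k/h = 0.25/7.54
r_cr = 33.2 mm; since the bare radius (120 mm) is above r_cr, any added insulation will reduce heat loss.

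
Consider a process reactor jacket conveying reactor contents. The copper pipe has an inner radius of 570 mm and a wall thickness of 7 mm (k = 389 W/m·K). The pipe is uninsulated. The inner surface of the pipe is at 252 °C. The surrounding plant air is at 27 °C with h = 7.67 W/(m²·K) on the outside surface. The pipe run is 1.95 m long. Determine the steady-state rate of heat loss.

Treating each annulus and film as a series resistance:
R_copper pipe wall = ln(577/570)/(2π×389×1.95) = 2.561×10^-6 K/W
R_outer film = 1/(h_o·2πr_oL) = 1/(7.67×2π×0.577×1.95) = 0.01844 K/W
R_total = 0.01844 K/W
Q = ΔT/R_total = 225/0.01844

Q ≈ 12200 W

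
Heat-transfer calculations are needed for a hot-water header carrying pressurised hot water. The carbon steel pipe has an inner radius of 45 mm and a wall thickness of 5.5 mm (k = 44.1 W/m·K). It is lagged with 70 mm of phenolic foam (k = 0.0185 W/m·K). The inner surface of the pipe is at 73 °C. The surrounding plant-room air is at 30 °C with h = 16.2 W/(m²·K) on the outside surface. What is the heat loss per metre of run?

q′ ≈ 5.69 W/m

Treating each annulus and film as a series resistance:
R_carbon steel pipe wall = ln(50.5/45)/(2π×44.1×1) = 4.162×10^-4 K/W
R_phenolic foam = ln(120.5/50.5)/(2π×0.0185×1) = 7.482 K/W
R_outer film = 1/(h_o·2πr_oL) = 1/(16.2×2π×0.1205×1) = 0.08153 K/W
R_total = 7.564 K/W
Q = ΔT/R_total = 43/7.564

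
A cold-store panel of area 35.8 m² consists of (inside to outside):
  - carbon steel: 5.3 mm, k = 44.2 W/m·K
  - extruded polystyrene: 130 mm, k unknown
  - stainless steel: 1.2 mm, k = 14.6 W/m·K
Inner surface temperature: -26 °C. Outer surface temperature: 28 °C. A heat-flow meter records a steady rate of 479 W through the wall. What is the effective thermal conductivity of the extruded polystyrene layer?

Series thermal resistances:
R_carbon steel = L/(kA) = 0.0053/(44.2×35.8) = 3.349×10^-6 K/W
R_stainless steel = L/(kA) = 0.0012/(14.6×35.8) = 2.296×10^-6 K/W
Sum of known resistances R_other = 5.645×10^-6 K/W
Total R = ΔT/Q = 54/479 = 0.1127 K/W
R_extruded polystyrene = R_total − R_other = 0.1127 K/W
k = L/(R·A) = 0.13/(0.1127×35.8)

k ≈ 0.0322 W/(m·K)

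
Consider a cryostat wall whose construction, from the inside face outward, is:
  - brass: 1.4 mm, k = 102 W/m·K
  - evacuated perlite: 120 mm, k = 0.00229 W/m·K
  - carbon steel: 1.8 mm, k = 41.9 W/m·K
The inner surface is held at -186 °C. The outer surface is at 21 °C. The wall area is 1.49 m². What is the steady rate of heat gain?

Q ≈ 5.89 W

Thermal resistances in series:
R_brass = L/(kA) = 0.0014/(102×1.49) = 9.212×10^-6 K/W
R_evacuated perlite = L/(kA) = 0.12/(0.00229×1.49) = 35.17 K/W
R_carbon steel = L/(kA) = 0.0018/(41.9×1.49) = 2.883×10^-5 K/W
R_total = 35.17 K/W
Q = ΔT / R_total = 207 / 35.17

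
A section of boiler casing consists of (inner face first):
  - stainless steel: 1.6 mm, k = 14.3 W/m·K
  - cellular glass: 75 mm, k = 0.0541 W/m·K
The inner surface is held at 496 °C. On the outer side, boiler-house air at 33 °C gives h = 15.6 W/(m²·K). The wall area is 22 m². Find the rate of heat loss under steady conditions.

Series thermal resistances:
R_stainless steel = L/(kA) = 0.0016/(14.3×22) = 5.086×10^-6 K/W
R_cellular glass = L/(kA) = 0.075/(0.0541×22) = 0.06301 K/W
R_outer film = 1/(h_o·A) = 1/(15.6×22) = 0.002914 K/W
R_total = 0.06593 K/W
Q = ΔT / R_total = 463 / 0.06593

Q ≈ 7020 W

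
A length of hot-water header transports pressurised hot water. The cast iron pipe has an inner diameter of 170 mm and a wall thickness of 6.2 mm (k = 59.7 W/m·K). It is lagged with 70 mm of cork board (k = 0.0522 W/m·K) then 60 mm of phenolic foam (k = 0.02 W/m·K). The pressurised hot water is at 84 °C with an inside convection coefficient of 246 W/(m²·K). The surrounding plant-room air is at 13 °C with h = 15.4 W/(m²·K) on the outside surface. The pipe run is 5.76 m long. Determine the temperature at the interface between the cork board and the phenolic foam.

Cylindrical conduction, so R = ln(r₂/r₁)/(2πkL) per layer, in series:
R_inner film = 1/(h_i·2πr₁L) = 1/(246×2π×0.085×5.76) = 0.001321 K/W
R_cast iron pipe wall = ln(91.2/85)/(2π×59.7×5.76) = 3.259×10^-5 K/W
R_cork board = ln(161.2/91.2)/(2π×0.0522×5.76) = 0.3015 K/W
R_phenolic foam = ln(221.2/161.2)/(2π×0.02×5.76) = 0.4372 K/W
R_outer film = 1/(h_o·2πr_oL) = 1/(15.4×2π×0.2212×5.76) = 0.008111 K/W
R_total = 0.7481 K/W
Q = ΔT/R_total = 71/0.7481
Q = 94.9 W
T_interface = T_inner − Q·ΣR(inner→interface) = 84 − 94.9×0.3029

T ≈ 55.3 °C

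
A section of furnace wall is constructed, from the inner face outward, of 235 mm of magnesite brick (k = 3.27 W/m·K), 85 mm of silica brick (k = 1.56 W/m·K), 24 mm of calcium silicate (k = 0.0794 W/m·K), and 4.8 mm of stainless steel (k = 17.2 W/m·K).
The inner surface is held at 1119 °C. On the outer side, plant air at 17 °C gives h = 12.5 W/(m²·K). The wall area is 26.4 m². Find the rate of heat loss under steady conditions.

Model the wall as resistances in series:
R_magnesite brick = L/(kA) = 0.235/(3.27×26.4) = 0.002722 K/W
R_silica brick = L/(kA) = 0.085/(1.56×26.4) = 0.002064 K/W
R_calcium silicate = L/(kA) = 0.024/(0.0794×26.4) = 0.01145 K/W
R_stainless steel = L/(kA) = 0.0048/(17.2×26.4) = 1.057×10^-5 K/W
R_outer film = 1/(h_o·A) = 1/(12.5×26.4) = 0.00303 K/W
R_total = 0.01928 K/W
Q = ΔT / R_total = 1102 / 0.01928

Q ≈ 57200 W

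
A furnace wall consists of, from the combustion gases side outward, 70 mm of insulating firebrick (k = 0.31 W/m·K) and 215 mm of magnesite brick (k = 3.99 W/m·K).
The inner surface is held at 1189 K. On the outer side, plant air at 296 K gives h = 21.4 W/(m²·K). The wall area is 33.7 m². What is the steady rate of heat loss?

Q ≈ 92200 W

Model the wall as resistances in series:
R_insulating firebrick = L/(kA) = 0.07/(0.31×33.7) = 0.0067 K/W
R_magnesite brick = L/(kA) = 0.215/(3.99×33.7) = 0.001599 K/W
R_outer film = 1/(h_o·A) = 1/(21.4×33.7) = 0.001387 K/W
R_total = 0.009686 K/W
Q = ΔT / R_total = 893 / 0.009686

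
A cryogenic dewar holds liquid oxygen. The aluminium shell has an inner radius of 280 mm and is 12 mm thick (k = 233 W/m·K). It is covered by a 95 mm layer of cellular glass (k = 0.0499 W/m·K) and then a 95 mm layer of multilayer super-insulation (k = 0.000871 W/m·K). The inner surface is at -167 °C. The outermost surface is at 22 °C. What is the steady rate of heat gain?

Q ≈ 3.95 W

Radial (spherical) resistances in series:
R_aluminium shell = (1/0.28 − 1/0.292)/(4π×233) = 5.013×10^-5 K/W
R_cellular glass = (1/0.292 − 1/0.387)/(4π×0.0499) = 1.341 K/W
R_multilayer super-insulation = (1/0.387 − 1/0.482)/(4π×0.000871) = 46.53 K/W
R_total = 47.87 K/W
Q = ΔT/R_total = 189/47.87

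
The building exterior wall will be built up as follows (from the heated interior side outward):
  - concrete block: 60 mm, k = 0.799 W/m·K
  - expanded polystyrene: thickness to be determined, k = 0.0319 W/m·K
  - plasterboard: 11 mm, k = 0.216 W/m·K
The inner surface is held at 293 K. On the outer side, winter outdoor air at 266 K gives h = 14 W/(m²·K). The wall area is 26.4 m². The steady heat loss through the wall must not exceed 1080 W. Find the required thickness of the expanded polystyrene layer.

Model the wall as resistances in series:
R_concrete block = L/(kA) = 0.06/(0.799×26.4) = 0.002844 K/W
R_plasterboard = L/(kA) = 0.011/(0.216×26.4) = 0.001929 K/W
R_outer film = 1/(h_o·A) = 1/(14×26.4) = 0.002706 K/W
Sum of the known resistances R_other = 0.007479 K/W
Required total resistance R_tot = ΔT/Q_allow = 27/1080 = 0.025 K/W
R_expanded polystyrene = R_tot − R_other = 0.01752 K/W
L = R·k·A = 0.01752×0.0319×26.4

L ≈ 14.8 mm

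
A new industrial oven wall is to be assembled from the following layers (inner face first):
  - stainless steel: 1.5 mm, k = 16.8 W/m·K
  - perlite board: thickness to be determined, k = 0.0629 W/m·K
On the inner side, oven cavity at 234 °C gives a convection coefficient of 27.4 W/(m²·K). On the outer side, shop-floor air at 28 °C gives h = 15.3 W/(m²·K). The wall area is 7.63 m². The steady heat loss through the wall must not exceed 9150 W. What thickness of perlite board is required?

L ≈ 4.39 mm

Model the wall as resistances in series:
R_inner film = 1/(h_i·A) = 1/(27.4×7.63) = 0.004783 K/W
R_stainless steel = L/(kA) = 0.0015/(16.8×7.63) = 1.17×10^-5 K/W
R_outer film = 1/(h_o·A) = 1/(15.3×7.63) = 0.008566 K/W
Sum of the known resistances R_other = 0.01336 K/W
Required total resistance R_tot = ΔT/Q_allow = 206/9150 = 0.02251 K/W
R_perlite board = R_tot − R_other = 0.009153 K/W
L = R·k·A = 0.009153×0.0629×7.63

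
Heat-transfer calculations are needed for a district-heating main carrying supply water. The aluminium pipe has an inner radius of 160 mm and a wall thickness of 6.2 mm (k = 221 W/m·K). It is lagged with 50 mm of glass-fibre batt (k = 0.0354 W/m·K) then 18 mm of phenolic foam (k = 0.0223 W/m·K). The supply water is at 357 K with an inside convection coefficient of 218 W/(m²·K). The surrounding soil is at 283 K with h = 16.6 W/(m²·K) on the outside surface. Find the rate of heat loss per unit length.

Radial resistances (cylindrical: R_cond = ln(r_o/r_i)/(2πkL), R_conv = 1/(h·2πrL)):
R_inner film = 1/(h_i·2πr₁L) = 1/(218×2π×0.16×1) = 0.004563 K/W
R_aluminium pipe wall = ln(166.2/160)/(2π×221×1) = 2.738×10^-5 K/W
R_glass-fibre batt = ln(216.2/166.2)/(2π×0.0354×1) = 1.182 K/W
R_phenolic foam = ln(234.2/216.2)/(2π×0.0223×1) = 0.5708 K/W
R_outer film = 1/(h_o·2πr_oL) = 1/(16.6×2π×0.2342×1) = 0.04094 K/W
R_total = 1.799 K/W
Q = ΔT/R_total = 74/1.799

q′ ≈ 41.1 W/m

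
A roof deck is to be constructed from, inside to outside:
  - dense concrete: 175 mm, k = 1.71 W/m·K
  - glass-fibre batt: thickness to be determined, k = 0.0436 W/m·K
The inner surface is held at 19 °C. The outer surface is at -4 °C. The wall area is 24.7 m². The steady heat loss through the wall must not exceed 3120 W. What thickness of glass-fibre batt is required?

L ≈ 3.48 mm

Treating each layer as a thermal resistance in series:
R_dense concrete = L/(kA) = 0.175/(1.71×24.7) = 0.004143 K/W
Sum of the known resistances R_other = 0.004143 K/W
Required total resistance R_tot = ΔT/Q_allow = 23/3120 = 0.007372 K/W
R_glass-fibre batt = R_tot − R_other = 0.003229 K/W
L = R·k·A = 0.003229×0.0436×24.7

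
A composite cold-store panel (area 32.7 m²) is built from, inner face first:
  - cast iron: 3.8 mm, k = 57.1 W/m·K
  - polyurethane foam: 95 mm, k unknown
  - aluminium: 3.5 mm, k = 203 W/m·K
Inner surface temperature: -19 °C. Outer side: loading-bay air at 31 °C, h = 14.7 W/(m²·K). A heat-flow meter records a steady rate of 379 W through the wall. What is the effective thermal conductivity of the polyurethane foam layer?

k ≈ 0.0224 W/(m·K)

Thermal resistances in series:
R_cast iron = L/(kA) = 0.0038/(57.1×32.7) = 2.035×10^-6 K/W
R_aluminium = L/(kA) = 0.0035/(203×32.7) = 5.273×10^-7 K/W
R_outer film = 1/(h_o·A) = 1/(14.7×32.7) = 0.00208 K/W
Sum of known resistances R_other = 0.002083 K/W
Total R = ΔT/Q = 50/379 = 0.1319 K/W
R_polyurethane foam = R_total − R_other = 0.1298 K/W
k = L/(R·A) = 0.095/(0.1298×32.7)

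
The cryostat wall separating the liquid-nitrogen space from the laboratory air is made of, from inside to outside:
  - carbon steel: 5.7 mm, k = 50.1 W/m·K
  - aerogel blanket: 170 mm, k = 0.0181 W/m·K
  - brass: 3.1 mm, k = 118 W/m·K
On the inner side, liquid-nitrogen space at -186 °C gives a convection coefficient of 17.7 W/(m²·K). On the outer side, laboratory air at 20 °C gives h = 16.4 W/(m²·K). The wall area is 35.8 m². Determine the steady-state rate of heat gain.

Series thermal resistances:
R_inner film = 1/(h_i·A) = 1/(17.7×35.8) = 0.001578 K/W
R_carbon steel = L/(kA) = 0.0057/(50.1×35.8) = 3.178×10^-6 K/W
R_aerogel blanket = L/(kA) = 0.17/(0.0181×35.8) = 0.2624 K/W
R_brass = L/(kA) = 0.0031/(118×35.8) = 7.338×10^-7 K/W
R_outer film = 1/(h_o·A) = 1/(16.4×35.8) = 0.001703 K/W
R_total = 0.2656 K/W
Q = ΔT / R_total = 206 / 0.2656

Q ≈ 775 W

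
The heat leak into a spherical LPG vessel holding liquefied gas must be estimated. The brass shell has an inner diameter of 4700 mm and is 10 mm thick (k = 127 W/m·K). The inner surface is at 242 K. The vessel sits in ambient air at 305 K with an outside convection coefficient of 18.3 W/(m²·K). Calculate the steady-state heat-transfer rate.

Q ≈ 80600 W

Each spherical layer contributes R = (1/r_i − 1/r_o)/(4πk):
R_brass shell = (1/2.35 − 1/2.36)/(4π×127) = 1.13×10^-6 K/W
R_outer film = 1/(h·4πr_o²) = 1/(18.3×4π×2.36²) = 7.808×10^-4 K/W
R_total = 7.819×10^-4 K/W
Q = ΔT/R_total = 63/7.819×10^-4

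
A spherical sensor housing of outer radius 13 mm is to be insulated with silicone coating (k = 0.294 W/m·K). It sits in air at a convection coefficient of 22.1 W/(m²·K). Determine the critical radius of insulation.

r_cr ≈ 26.6 mm

For a sphere r_cr = 2k/h = 2×0.294/22.1
r_cr = 26.6 mm; since the bare radius (13 mm) is below r_cr, adding a thin layer of insulation will *increase* heat loss.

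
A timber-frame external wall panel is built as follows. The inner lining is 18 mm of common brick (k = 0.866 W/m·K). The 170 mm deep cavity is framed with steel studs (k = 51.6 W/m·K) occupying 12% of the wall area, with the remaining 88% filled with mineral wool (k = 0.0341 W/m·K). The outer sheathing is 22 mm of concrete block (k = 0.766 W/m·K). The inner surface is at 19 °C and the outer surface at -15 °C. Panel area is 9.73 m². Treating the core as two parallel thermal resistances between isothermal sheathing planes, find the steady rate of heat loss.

Sheathing layers in series; stud and cavity paths in parallel between them.
R_inner = 0.018/(0.866×9.73) = 0.002136 K/W
R_stud  = 0.17/(51.6×0.12×9.73) = 0.002822 K/W
R_cav   = 0.17/(0.0341×0.88×9.73) = 0.5822 K/W
1/R_core = 1/R_stud + 1/R_cav → R_core = 0.002808 K/W
R_outer = 0.022/(0.766×9.73) = 0.002952 K/W
R_total = 0.007896 K/W
Q = ΔT/R_total = 34/0.007896

Q ≈ 4310 W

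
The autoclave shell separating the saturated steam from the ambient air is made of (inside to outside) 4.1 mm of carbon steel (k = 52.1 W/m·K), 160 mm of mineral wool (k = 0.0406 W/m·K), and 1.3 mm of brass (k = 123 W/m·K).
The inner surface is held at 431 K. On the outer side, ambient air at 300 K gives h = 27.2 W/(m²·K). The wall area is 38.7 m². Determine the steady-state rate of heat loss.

Q ≈ 1270 W

Treating each layer as a thermal resistance in series:
R_carbon steel = L/(kA) = 0.0041/(52.1×38.7) = 2.033×10^-6 K/W
R_mineral wool = L/(kA) = 0.16/(0.0406×38.7) = 0.1018 K/W
R_brass = L/(kA) = 0.0013/(123×38.7) = 2.731×10^-7 K/W
R_outer film = 1/(h_o·A) = 1/(27.2×38.7) = 9.5×10^-4 K/W
R_total = 0.1028 K/W
Q = ΔT / R_total = 131 / 0.1028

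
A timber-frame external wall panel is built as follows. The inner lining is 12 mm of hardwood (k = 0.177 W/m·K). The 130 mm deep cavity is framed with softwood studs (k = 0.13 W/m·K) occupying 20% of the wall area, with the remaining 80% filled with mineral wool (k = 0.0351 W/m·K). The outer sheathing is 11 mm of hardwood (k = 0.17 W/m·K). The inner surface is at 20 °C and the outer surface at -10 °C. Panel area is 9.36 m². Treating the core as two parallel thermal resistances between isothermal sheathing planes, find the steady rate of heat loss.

Q ≈ 111 W

Sheathing layers in series; stud and cavity paths in parallel between them.
R_inner = 0.012/(0.177×9.36) = 0.007243 K/W
R_stud  = 0.13/(0.13×0.2×9.36) = 0.5342 K/W
R_cav   = 0.13/(0.0351×0.8×9.36) = 0.4946 K/W
1/R_core = 1/R_stud + 1/R_cav → R_core = 0.2568 K/W
R_outer = 0.011/(0.17×9.36) = 0.006913 K/W
R_total = 0.271 K/W
Q = ΔT/R_total = 30/0.271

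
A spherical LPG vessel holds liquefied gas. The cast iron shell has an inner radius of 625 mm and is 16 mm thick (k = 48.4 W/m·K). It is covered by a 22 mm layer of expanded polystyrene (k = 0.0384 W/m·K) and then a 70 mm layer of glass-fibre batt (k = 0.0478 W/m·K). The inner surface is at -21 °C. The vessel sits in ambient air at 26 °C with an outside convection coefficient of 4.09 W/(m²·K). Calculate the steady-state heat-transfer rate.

Q ≈ 123 W

For a spherical shell R = (1/r₁ − 1/r₂)/(4πk); film R = 1/(h·4πr²). In series:
R_cast iron shell = (1/0.625 − 1/0.641)/(4π×48.4) = 6.566×10^-5 K/W
R_expanded polystyrene = (1/0.641 − 1/0.663)/(4π×0.0384) = 0.1073 K/W
R_glass-fibre batt = (1/0.663 − 1/0.733)/(4π×0.0478) = 0.2398 K/W
R_outer film = 1/(h·4πr_o²) = 1/(4.09×4π×0.733²) = 0.03621 K/W
R_total = 0.3834 K/W
Q = ΔT/R_total = 47/0.3834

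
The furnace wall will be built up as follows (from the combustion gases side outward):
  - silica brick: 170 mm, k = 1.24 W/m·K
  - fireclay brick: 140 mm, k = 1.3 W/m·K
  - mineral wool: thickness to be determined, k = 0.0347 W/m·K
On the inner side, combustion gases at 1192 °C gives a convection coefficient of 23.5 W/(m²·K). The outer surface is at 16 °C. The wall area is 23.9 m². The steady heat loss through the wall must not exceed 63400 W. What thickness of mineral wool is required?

L ≈ 5.41 mm

Using the resistance-network approach (series):
R_inner film = 1/(h_i·A) = 1/(23.5×23.9) = 0.00178 K/W
R_silica brick = L/(kA) = 0.17/(1.24×23.9) = 0.005736 K/W
R_fireclay brick = L/(kA) = 0.14/(1.3×23.9) = 0.004506 K/W
Sum of the known resistances R_other = 0.01202 K/W
Required total resistance R_tot = ΔT/Q_allow = 1176/63400 = 0.01855 K/W
R_mineral wool = R_tot − R_other = 0.006526 K/W
L = R·k·A = 0.006526×0.0347×23.9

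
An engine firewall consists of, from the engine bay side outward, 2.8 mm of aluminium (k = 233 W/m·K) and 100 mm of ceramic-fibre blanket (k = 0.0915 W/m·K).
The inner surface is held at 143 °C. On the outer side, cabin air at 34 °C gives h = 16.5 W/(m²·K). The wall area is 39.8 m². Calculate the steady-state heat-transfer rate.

Series thermal resistances:
R_aluminium = L/(kA) = 0.0028/(233×39.8) = 3.019×10^-7 K/W
R_ceramic-fibre blanket = L/(kA) = 0.1/(0.0915×39.8) = 0.02746 K/W
R_outer film = 1/(h_o·A) = 1/(16.5×39.8) = 0.001523 K/W
R_total = 0.02898 K/W
Q = ΔT / R_total = 109 / 0.02898

Q ≈ 3760 W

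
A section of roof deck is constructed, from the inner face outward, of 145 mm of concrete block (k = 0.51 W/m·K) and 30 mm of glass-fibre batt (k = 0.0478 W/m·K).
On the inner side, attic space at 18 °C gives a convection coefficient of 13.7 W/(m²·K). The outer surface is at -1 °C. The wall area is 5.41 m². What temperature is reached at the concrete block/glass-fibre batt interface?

Thermal resistances in series:
R_inner film = 1/(h_i·A) = 1/(13.7×5.41) = 0.01349 K/W
R_concrete block = L/(kA) = 0.145/(0.51×5.41) = 0.05255 K/W
R_glass-fibre batt = L/(kA) = 0.03/(0.0478×5.41) = 0.116 K/W
R_total = 0.1821 K/W;  Q = ΔT/R_total = 19/0.1821 = 104.4 W
T_interface = T_inner − Q·ΣR(inner→interface) = 18 − 104×0.06605

T ≈ 11.1 °C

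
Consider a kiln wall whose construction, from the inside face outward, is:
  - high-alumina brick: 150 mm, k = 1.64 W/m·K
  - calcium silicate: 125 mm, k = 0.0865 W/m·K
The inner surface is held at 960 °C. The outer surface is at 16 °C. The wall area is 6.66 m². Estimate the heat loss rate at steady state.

Q ≈ 4090 W

Model the wall as resistances in series:
R_high-alumina brick = L/(kA) = 0.15/(1.64×6.66) = 0.01373 K/W
R_calcium silicate = L/(kA) = 0.125/(0.0865×6.66) = 0.217 K/W
R_total = 0.2307 K/W
Q = ΔT / R_total = 944 / 0.2307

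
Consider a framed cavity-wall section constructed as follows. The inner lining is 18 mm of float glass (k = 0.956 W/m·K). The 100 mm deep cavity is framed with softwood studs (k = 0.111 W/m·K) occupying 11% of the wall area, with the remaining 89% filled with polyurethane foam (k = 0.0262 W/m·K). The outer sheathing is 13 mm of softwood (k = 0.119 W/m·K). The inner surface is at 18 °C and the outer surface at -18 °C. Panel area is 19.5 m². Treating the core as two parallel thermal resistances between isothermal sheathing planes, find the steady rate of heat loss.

Sheathing layers in series; stud and cavity paths in parallel between them.
R_inner = 0.018/(0.956×19.5) = 9.656×10^-4 K/W
R_stud  = 0.1/(0.111×0.11×19.5) = 0.42 K/W
R_cav   = 0.1/(0.0262×0.89×19.5) = 0.2199 K/W
1/R_core = 1/R_stud + 1/R_cav → R_core = 0.1443 K/W
R_outer = 0.013/(0.119×19.5) = 0.005602 K/W
R_total = 0.1509 K/W
Q = ΔT/R_total = 36/0.1509

Q ≈ 239 W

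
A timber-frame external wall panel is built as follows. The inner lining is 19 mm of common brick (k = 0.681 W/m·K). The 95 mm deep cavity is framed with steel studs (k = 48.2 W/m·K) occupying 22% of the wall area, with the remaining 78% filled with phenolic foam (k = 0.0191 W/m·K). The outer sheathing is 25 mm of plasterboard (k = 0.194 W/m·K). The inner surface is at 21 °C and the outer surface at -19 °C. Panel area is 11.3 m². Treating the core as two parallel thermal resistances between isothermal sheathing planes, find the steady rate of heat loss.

Sheathing layers in series; stud and cavity paths in parallel between them.
R_inner = 0.019/(0.681×11.3) = 0.002469 K/W
R_stud  = 0.095/(48.2×0.22×11.3) = 7.928×10^-4 K/W
R_cav   = 0.095/(0.0191×0.78×11.3) = 0.5643 K/W
1/R_core = 1/R_stud + 1/R_cav → R_core = 7.917×10^-4 K/W
R_outer = 0.025/(0.194×11.3) = 0.0114 K/W
R_total = 0.01466 K/W
Q = ΔT/R_total = 40/0.01466

Q ≈ 2730 W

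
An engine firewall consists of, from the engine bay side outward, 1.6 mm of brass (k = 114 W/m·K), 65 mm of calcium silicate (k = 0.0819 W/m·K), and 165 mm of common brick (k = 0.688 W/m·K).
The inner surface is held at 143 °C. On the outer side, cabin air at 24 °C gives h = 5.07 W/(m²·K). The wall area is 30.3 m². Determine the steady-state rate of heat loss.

Q ≈ 2930 W

Model the wall as resistances in series:
R_brass = L/(kA) = 0.0016/(114×30.3) = 4.632×10^-7 K/W
R_calcium silicate = L/(kA) = 0.065/(0.0819×30.3) = 0.02619 K/W
R_common brick = L/(kA) = 0.165/(0.688×30.3) = 0.007915 K/W
R_outer film = 1/(h_o·A) = 1/(5.07×30.3) = 0.00651 K/W
R_total = 0.04062 K/W
Q = ΔT / R_total = 119 / 0.04062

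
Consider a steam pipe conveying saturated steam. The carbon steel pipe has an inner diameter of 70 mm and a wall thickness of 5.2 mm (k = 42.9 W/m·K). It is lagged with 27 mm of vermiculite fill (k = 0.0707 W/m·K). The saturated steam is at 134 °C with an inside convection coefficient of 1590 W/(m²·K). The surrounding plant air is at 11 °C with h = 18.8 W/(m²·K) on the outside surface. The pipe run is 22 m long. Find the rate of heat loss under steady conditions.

Treating each annulus and film as a series resistance:
R_inner film = 1/(h_i·2πr₁L) = 1/(1590×2π×0.035×22) = 1.3×10^-4 K/W
R_carbon steel pipe wall = ln(40.2/35)/(2π×42.9×22) = 2.336×10^-5 K/W
R_vermiculite fill = ln(67.2/40.2)/(2π×0.0707×22) = 0.05257 K/W
R_outer film = 1/(h_o·2πr_oL) = 1/(18.8×2π×0.0672×22) = 0.005726 K/W
R_total = 0.05845 K/W
Q = ΔT/R_total = 123/0.05845

Q ≈ 2100 W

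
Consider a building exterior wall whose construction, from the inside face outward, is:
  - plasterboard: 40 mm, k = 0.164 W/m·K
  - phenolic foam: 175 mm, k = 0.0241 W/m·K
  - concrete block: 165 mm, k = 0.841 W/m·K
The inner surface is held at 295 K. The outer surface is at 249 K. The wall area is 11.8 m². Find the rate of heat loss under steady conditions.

Series thermal resistances:
R_plasterboard = L/(kA) = 0.04/(0.164×11.8) = 0.02067 K/W
R_phenolic foam = L/(kA) = 0.175/(0.0241×11.8) = 0.6154 K/W
R_concrete block = L/(kA) = 0.165/(0.841×11.8) = 0.01663 K/W
R_total = 0.6527 K/W
Q = ΔT / R_total = 46 / 0.6527

Q ≈ 70.5 W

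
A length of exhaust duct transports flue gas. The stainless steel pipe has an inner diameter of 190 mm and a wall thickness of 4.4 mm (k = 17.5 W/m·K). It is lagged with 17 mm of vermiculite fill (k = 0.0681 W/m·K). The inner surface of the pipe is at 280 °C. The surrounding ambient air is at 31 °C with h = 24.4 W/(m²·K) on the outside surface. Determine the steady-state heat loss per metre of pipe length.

For a radial system each layer contributes R = ln(r_out/r_in)/(2πkL); films add R = 1/(hA).
R_stainless steel pipe wall = ln(99.4/95)/(2π×17.5×1) = 4.118×10^-4 K/W
R_vermiculite fill = ln(116.4/99.4)/(2π×0.0681×1) = 0.369 K/W
R_outer film = 1/(h_o·2πr_oL) = 1/(24.4×2π×0.1164×1) = 0.05604 K/W
R_total = 0.4254 K/W
Q = ΔT/R_total = 249/0.4254

q′ ≈ 585 W/m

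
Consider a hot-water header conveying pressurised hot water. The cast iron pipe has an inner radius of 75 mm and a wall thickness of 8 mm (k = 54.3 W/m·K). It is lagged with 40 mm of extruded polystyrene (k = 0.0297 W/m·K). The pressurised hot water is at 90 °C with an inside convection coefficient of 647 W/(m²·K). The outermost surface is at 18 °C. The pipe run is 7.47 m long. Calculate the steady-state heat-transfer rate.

Q ≈ 255 W

Cylindrical conduction, so R = ln(r₂/r₁)/(2πkL) per layer, in series:
R_inner film = 1/(h_i·2πr₁L) = 1/(647×2π×0.075×7.47) = 4.391×10^-4 K/W
R_cast iron pipe wall = ln(83/75)/(2π×54.3×7.47) = 3.977×10^-5 K/W
R_extruded polystyrene = ln(123/83)/(2π×0.0297×7.47) = 0.2822 K/W
R_total = 0.2827 K/W
Q = ΔT/R_total = 72/0.2827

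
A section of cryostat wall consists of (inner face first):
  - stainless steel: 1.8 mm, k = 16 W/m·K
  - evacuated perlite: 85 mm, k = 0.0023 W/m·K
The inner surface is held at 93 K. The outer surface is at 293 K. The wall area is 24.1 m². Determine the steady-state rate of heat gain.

Using the resistance-network approach (series):
R_stainless steel = L/(kA) = 0.0018/(16×24.1) = 4.668×10^-6 K/W
R_evacuated perlite = L/(kA) = 0.085/(0.0023×24.1) = 1.533 K/W
R_total = 1.533 K/W
Q = ΔT / R_total = 200 / 1.533

Q ≈ 130 W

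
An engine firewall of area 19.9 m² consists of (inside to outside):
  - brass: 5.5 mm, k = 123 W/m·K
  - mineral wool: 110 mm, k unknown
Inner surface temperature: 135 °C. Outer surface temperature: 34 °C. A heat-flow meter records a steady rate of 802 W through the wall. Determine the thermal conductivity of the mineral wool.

k ≈ 0.0439 W/(m·K)

Using the resistance-network approach (series):
R_brass = L/(kA) = 0.0055/(123×19.9) = 2.247×10^-6 K/W
Sum of known resistances R_other = 2.247×10^-6 K/W
Total R = ΔT/Q = 101/802 = 0.1259 K/W
R_mineral wool = R_total − R_other = 0.1259 K/W
k = L/(R·A) = 0.11/(0.1259×19.9)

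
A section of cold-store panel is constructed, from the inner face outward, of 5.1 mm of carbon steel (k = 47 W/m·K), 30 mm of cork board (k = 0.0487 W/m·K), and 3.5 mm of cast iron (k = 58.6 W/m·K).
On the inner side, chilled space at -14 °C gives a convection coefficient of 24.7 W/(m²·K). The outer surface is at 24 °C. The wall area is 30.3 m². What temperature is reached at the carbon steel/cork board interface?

T ≈ -11.7 °C

Treating each layer as a thermal resistance in series:
R_inner film = 1/(h_i·A) = 1/(24.7×30.3) = 0.001336 K/W
R_carbon steel = L/(kA) = 0.0051/(47×30.3) = 3.581×10^-6 K/W
R_cork board = L/(kA) = 0.03/(0.0487×30.3) = 0.02033 K/W
R_cast iron = L/(kA) = 0.0035/(58.6×30.3) = 1.971×10^-6 K/W
R_total = 0.02167 K/W;  Q = ΔT/R_total = 38/0.02167 = 1753 W
T_interface = T_inner + Q·ΣR(inner→interface) = -14 + 1750×0.00134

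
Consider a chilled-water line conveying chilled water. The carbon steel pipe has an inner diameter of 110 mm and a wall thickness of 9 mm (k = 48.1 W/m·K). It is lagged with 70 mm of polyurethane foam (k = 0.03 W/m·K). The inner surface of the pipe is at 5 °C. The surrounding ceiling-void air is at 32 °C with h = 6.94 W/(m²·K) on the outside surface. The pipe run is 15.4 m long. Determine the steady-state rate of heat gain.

Per-layer cylindrical resistances, series-summed:
R_carbon steel pipe wall = ln(64/55)/(2π×48.1×15.4) = 3.256×10^-5 K/W
R_polyurethane foam = ln(134/64)/(2π×0.03×15.4) = 0.2546 K/W
R_outer film = 1/(h_o·2πr_oL) = 1/(6.94×2π×0.134×15.4) = 0.01111 K/W
R_total = 0.2657 K/W
Q = ΔT/R_total = 27/0.2657

Q ≈ 102 W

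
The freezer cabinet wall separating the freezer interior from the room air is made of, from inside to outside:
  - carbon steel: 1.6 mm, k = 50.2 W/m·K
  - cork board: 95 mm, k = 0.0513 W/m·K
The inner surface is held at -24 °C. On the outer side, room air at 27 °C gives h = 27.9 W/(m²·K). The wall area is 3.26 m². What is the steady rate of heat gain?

Using the resistance-network approach (series):
R_carbon steel = L/(kA) = 0.0016/(50.2×3.26) = 9.777×10^-6 K/W
R_cork board = L/(kA) = 0.095/(0.0513×3.26) = 0.5681 K/W
R_outer film = 1/(h_o·A) = 1/(27.9×3.26) = 0.01099 K/W
R_total = 0.5791 K/W
Q = ΔT / R_total = 51 / 0.5791

Q ≈ 88.1 W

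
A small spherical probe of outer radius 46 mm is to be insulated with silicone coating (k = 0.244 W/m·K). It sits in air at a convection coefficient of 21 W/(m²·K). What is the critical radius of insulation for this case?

For a sphere r_cr = 2k/h = 2×0.244/21
r_cr = 23.2 mm; since the bare radius (46 mm) is above r_cr, any added insulation will reduce heat loss.

r_cr ≈ 23.2 mm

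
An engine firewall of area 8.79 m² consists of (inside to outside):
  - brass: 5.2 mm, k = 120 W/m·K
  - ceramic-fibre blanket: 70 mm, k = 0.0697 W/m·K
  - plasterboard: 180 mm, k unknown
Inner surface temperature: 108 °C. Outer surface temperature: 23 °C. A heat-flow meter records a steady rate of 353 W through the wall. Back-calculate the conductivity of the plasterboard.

Thermal resistances in series:
R_brass = L/(kA) = 0.0052/(120×8.79) = 4.93×10^-6 K/W
R_ceramic-fibre blanket = L/(kA) = 0.07/(0.0697×8.79) = 0.1143 K/W
Sum of known resistances R_other = 0.1143 K/W
Total R = ΔT/Q = 85/353 = 0.2408 K/W
R_plasterboard = R_total − R_other = 0.1265 K/W
k = L/(R·A) = 0.18/(0.1265×8.79)

k ≈ 0.162 W/(m·K)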